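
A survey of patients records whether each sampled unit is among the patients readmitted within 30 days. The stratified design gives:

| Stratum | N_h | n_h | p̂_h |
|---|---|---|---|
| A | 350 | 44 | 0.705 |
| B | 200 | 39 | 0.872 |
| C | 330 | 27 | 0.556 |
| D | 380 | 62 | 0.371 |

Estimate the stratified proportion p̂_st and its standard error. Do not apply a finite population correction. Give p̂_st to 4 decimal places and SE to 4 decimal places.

N = 1260; stratum weights W_h = N_h/N.
p̂_st = Σ W_h p̂_h = (350·0.705 + 200·0.872 + 330·0.556 + 380·0.371)/1260 = 0.59175
V̂(p̂_st) = Σ W_h² p̂_h(1−p̂_h)/(n_h−1):
  stratum A: (350/1260)²·0.705·0.295/43 = 0.000373197
  stratum B: (200/1260)²·0.872·0.128/38 = 7.40051e-05
  stratum C: (330/1260)²·0.556·0.444/26 = 0.000651285
  stratum D: (380/1260)²·0.371·0.629/61 = 0.000347953
V̂(p̂_st) = 0.00144644; SE = √V̂ = 0.0380321

p̂_st ≈ 0.5918, SE ≈ 0.0380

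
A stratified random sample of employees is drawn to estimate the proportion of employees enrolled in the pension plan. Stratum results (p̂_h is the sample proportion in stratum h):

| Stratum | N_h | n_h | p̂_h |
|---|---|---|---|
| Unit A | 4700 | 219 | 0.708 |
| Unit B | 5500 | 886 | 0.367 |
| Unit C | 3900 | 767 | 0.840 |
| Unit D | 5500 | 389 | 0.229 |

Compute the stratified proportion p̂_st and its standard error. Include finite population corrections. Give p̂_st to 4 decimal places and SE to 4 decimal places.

p̂_st ≈ 0.5042, SE ≈ 0.0104

N = 19600; stratum weights W_h = N_h/N.
p̂_st = Σ W_h p̂_h = (4700·0.708 + 5500·0.367 + 3900·0.840 + 5500·0.229)/19600 = 0.50416
V̂(p̂_st) = Σ W_h² (1 − n_h/N_h) p̂_h(1−p̂_h)/(n_h−1):
  stratum Unit A: (4700/19600)²·(1 − 219/4700)·0.708·0.292/218 = 5.19901e-05
  stratum Unit B: (5500/19600)²·(1 − 886/5500)·0.367·0.633/885 = 1.73402e-05
  stratum Unit C: (3900/19600)²·(1 − 767/3900)·0.840·0.160/766 = 5.58063e-06
  stratum Unit D: (5500/19600)²·(1 − 389/5500)·0.229·0.771/388 = 3.32977e-05
V̂(p̂_st) = 0.000108209; SE = √V̂ = 0.0104023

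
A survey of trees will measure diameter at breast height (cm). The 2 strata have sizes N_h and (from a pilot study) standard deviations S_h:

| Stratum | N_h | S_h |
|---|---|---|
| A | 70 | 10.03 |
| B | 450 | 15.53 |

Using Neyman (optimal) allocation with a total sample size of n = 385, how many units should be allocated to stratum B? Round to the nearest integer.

350

Neyman allocation: n_h = n · N_h S_h / Σ N_i S_i, with n = 385.
  stratum A: N_h·S_h = 70·10.03 = 702.10
  stratum B: N_h·S_h = 450·15.53 = 6988.50
Σ N_h S_h = 7690.60
n for stratum B = 385·6988.50/7690.60 = 349.852 → 350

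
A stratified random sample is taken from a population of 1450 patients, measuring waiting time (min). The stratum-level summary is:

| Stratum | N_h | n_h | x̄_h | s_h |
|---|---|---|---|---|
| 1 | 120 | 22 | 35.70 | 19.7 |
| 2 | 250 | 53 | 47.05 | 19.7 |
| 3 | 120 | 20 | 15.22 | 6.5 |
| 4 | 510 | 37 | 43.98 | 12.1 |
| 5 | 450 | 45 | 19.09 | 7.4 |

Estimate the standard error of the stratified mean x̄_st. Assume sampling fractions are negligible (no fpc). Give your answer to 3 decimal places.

V̂(x̄_st) = Σ W_h² s_h²/n_h, with W_h = N_h/N and N = 1450:
  stratum 1: (120/1450)²·19.7²/22 = 0.120819
  stratum 2: (250/1450)²·19.7²/53 = 0.217671
  stratum 3: (120/1450)²·6.5²/20 = 0.0144685
  stratum 4: (510/1450)²·12.1²/37 = 0.489523
  stratum 5: (450/1450)²·7.4²/45 = 0.117203
V̂(x̄_st) = 0.959685
SE(x̄_st) = √0.959685 = 0.979635

SE(x̄_st) ≈ 0.980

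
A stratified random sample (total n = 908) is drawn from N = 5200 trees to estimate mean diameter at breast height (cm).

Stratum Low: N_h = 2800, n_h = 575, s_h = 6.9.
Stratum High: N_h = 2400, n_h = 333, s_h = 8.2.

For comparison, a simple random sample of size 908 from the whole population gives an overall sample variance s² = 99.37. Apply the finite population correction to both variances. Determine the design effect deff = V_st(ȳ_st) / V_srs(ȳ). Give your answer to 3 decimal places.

deff ≈ 0.621

V̂(ȳ_st) = Σ W_h² (1 − n_h/N_h) s_h²/n_h, with W_h = N_h/N and N = 5200:
  stratum Low: (2800/5200)²·(1 − 575/2800)·6.9²/575 = 0.0190771
  stratum High: (2400/5200)²·(1 − 333/2400)·8.2²/333 = 0.0370449
V_st = 0.056122
V_srs = (1 − 908/5200)·99.37/908 = 0.0903287
deff = V_st / V_srs = 0.056122/0.0903287 = 0.6213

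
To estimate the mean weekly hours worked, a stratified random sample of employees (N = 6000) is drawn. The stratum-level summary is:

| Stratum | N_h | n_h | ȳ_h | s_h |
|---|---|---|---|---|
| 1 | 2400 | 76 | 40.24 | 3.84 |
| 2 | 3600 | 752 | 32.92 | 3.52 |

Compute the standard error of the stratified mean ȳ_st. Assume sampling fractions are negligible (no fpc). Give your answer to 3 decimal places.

V̂(ȳ_st) = Σ W_h² s_h²/n_h, with W_h = N_h/N and N = 6000:
  stratum 1: (2400/6000)²·3.84²/76 = 0.0310434
  stratum 2: (3600/6000)²·3.52²/752 = 0.00593157
V̂(ȳ_st) = 0.0369749
SE(ȳ_st) = √0.0369749 = 0.192289

SE(ȳ_st) ≈ 0.192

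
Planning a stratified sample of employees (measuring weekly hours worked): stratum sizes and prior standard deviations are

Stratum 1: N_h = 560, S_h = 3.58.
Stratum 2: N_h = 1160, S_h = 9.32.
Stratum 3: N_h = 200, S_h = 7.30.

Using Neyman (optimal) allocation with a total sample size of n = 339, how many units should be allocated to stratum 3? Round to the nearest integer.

35

Neyman allocation: n_h = n · N_h S_h / Σ N_i S_i, with n = 339.
  stratum 1: N_h·S_h = 560·3.58 = 2004.80
  stratum 2: N_h·S_h = 1160·9.32 = 10811.20
  stratum 3: N_h·S_h = 200·7.30 = 1460.00
Σ N_h S_h = 14276.00
n for stratum 3 = 339·1460.00/14276.00 = 34.669 → 35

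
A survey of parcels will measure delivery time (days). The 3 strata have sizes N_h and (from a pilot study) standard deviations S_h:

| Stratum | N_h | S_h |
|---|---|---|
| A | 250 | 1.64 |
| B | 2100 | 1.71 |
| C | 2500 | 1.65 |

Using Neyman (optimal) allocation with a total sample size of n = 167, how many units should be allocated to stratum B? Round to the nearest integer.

Neyman allocation: n_h = n · N_h S_h / Σ N_i S_i, with n = 167.
  stratum A: N_h·S_h = 250·1.64 = 410.00
  stratum B: N_h·S_h = 2100·1.71 = 3591.00
  stratum C: N_h·S_h = 2500·1.65 = 4125.00
Σ N_h S_h = 8126.00
n for stratum B = 167·3591.00/8126.00 = 73.800 → 74

74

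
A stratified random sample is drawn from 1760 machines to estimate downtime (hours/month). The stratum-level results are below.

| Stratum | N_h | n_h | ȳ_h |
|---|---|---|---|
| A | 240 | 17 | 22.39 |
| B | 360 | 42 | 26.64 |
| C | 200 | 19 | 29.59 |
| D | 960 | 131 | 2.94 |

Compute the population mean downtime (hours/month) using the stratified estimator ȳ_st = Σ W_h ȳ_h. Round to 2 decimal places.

N = Σ N_h = 1760. Stratum weights W_h = N_h/N.
ȳ_st = (240·22.39 + 360·26.64 + 200·29.59 + 960·2.94) / 1760 = 13.4684

ȳ_st ≈ 13.47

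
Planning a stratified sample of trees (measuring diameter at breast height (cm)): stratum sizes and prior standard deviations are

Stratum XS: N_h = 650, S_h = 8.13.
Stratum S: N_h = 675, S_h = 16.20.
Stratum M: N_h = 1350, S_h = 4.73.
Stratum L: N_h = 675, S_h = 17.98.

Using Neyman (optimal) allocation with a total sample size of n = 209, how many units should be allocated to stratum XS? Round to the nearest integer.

Neyman allocation: n_h = n · N_h S_h / Σ N_i S_i, with n = 209.
  stratum XS: N_h·S_h = 650·8.13 = 5284.50
  stratum S: N_h·S_h = 675·16.20 = 10935.00
  stratum M: N_h·S_h = 1350·4.73 = 6385.50
  stratum L: N_h·S_h = 675·17.98 = 12136.50
Σ N_h S_h = 34741.50
n for stratum XS = 209·5284.50/34741.50 = 31.791 → 32

32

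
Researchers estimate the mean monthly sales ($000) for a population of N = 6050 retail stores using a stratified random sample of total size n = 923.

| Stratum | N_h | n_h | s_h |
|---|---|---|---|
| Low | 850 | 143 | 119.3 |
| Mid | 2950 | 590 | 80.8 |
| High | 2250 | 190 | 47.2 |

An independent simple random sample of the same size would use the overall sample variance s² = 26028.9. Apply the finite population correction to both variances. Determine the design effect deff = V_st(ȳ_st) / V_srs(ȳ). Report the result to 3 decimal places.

V̂(ȳ_st) = Σ W_h² (1 − n_h/N_h) s_h²/n_h, with W_h = N_h/N and N = 6050:
  stratum Low: (850/6050)²·(1 − 143/850)·119.3²/143 = 1.63408
  stratum Mid: (2950/6050)²·(1 − 590/2950)·80.8²/590 = 2.10472
  stratum High: (2250/6050)²·(1 − 190/2250)·47.2²/190 = 1.4848
V_st = 5.2236
V_srs = (1 − 923/6050)·26028.9/923 = 23.898
deff = V_st / V_srs = 5.2236/23.898 = 0.2186

deff ≈ 0.219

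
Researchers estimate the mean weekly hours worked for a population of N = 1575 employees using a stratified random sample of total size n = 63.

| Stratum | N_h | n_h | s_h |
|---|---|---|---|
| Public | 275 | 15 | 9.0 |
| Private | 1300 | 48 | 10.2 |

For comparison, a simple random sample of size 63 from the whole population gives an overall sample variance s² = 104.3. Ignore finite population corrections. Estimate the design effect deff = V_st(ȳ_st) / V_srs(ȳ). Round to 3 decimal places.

V̂(ȳ_st) = Σ W_h² s_h²/n_h, with W_h = N_h/N and N = 1575:
  stratum Public: (275/1575)²·9.0²/15 = 0.164626
  stratum Private: (1300/1575)²·10.2²/48 = 1.47667
V_st = 1.6413
V_srs = s²/n = 104.3/63 = 1.65556
deff = V_st / V_srs = 1.6413/1.65556 = 0.9914

deff ≈ 0.991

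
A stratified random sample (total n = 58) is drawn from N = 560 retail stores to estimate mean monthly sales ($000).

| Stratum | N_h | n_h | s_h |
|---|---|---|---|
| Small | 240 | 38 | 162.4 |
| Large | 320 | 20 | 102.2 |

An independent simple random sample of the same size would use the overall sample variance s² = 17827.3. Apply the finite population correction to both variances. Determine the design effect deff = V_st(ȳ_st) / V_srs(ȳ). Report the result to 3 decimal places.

deff ≈ 0.970

V̂(ȳ_st) = Σ W_h² (1 − n_h/N_h) s_h²/n_h, with W_h = N_h/N and N = 560:
  stratum Small: (240/560)²·(1 − 38/240)·162.4²/38 = 107.294
  stratum Large: (320/560)²·(1 − 20/320)·102.2²/20 = 159.87
V_st = 267.164
V_srs = (1 − 58/560)·17827.3/58 = 275.533
deff = V_st / V_srs = 267.164/275.533 = 0.9696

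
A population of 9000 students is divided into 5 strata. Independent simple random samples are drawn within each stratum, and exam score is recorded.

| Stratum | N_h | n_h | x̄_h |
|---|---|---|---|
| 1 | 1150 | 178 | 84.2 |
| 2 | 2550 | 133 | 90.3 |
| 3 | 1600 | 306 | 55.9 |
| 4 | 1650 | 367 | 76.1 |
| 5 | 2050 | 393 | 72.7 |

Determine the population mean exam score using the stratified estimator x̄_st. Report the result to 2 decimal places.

N = Σ N_h = 9000. Stratum weights W_h = N_h/N.
x̄_st = (1150·84.2 + 2550·90.3 + 1600·55.9 + 1650·76.1 + 2050·72.7) / 9000 = 76.7928

x̄_st ≈ 76.79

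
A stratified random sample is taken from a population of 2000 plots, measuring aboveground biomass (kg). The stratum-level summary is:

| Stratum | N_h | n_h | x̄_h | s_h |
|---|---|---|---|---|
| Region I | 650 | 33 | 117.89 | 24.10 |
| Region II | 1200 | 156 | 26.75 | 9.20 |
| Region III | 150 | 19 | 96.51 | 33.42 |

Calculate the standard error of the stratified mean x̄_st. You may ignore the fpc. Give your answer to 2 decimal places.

V̂(x̄_st) = Σ W_h² s_h²/n_h, with W_h = N_h/N and N = 2000:
  stratum Region I: (650/2000)²·24.10²/33 = 1.85903
  stratum Region II: (1200/2000)²·9.20²/156 = 0.195323
  stratum Region III: (150/2000)²·33.42²/19 = 0.33066
V̂(x̄_st) = 2.38502
SE(x̄_st) = √2.38502 = 1.54435

SE(x̄_st) ≈ 1.54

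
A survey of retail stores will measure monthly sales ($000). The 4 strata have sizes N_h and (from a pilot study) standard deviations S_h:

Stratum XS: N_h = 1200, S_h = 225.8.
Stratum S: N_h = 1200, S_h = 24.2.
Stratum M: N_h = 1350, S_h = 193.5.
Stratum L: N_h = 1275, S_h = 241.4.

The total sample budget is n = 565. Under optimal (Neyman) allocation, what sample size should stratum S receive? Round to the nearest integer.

19

Neyman allocation: n_h = n · N_h S_h / Σ N_i S_i, with n = 565.
  stratum XS: N_h·S_h = 1200·225.8 = 270960.00
  stratum S: N_h·S_h = 1200·24.2 = 29040.00
  stratum M: N_h·S_h = 1350·193.5 = 261225.00
  stratum L: N_h·S_h = 1275·241.4 = 307785.00
Σ N_h S_h = 869010.00
n for stratum S = 565·29040.00/869010.00 = 18.881 → 19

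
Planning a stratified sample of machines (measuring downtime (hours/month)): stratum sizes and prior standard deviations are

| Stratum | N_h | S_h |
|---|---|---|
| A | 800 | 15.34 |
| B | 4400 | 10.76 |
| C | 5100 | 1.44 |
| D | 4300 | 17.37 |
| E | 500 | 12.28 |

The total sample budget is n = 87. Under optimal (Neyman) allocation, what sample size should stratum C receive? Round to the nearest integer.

Neyman allocation: n_h = n · N_h S_h / Σ N_i S_i, with n = 87.
  stratum A: N_h·S_h = 800·15.34 = 12272.00
  stratum B: N_h·S_h = 4400·10.76 = 47344.00
  stratum C: N_h·S_h = 5100·1.44 = 7344.00
  stratum D: N_h·S_h = 4300·17.37 = 74691.00
  stratum E: N_h·S_h = 500·12.28 = 6140.00
Σ N_h S_h = 147791.00
n for stratum C = 87·7344.00/147791.00 = 4.323 → 4

4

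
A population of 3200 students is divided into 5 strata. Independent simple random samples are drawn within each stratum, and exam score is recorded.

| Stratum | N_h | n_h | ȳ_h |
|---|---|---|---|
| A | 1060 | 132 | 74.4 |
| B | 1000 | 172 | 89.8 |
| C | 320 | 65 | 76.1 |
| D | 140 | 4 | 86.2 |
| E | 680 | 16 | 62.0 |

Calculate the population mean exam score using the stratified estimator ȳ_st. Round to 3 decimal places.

ȳ_st ≈ 77.264

N = Σ N_h = 3200. Stratum weights W_h = N_h/N.
ȳ_st = (1060·74.4 + 1000·89.8 + 320·76.1 + 140·86.2 + 680·62.0) / 3200 = 77.26375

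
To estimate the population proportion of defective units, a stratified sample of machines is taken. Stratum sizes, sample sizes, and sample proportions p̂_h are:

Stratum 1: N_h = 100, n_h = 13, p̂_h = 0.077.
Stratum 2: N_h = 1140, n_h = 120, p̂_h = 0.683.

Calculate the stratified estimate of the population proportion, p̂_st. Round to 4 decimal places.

N = 1240; stratum weights W_h = N_h/N.
p̂_st = Σ W_h p̂_h = (100·0.077 + 1140·0.683)/1240 = 0.63413

p̂_st ≈ 0.6341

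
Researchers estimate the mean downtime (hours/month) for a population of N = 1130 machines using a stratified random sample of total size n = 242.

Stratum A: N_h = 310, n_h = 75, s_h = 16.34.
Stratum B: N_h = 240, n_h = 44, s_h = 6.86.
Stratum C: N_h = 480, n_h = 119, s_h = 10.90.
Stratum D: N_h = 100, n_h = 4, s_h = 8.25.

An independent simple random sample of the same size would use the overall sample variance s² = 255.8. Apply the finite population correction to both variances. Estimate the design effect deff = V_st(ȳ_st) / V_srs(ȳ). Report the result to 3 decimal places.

deff ≈ 0.609

V̂(ȳ_st) = Σ W_h² (1 − n_h/N_h) s_h²/n_h, with W_h = N_h/N and N = 1130:
  stratum A: (310/1130)²·(1 − 75/310)·16.34²/75 = 0.203103
  stratum B: (240/1130)²·(1 − 44/240)·6.86²/44 = 0.0394009
  stratum C: (480/1130)²·(1 − 119/480)·10.90²/119 = 0.135487
  stratum D: (100/1130)²·(1 − 4/100)·8.25²/4 = 0.127927
V_st = 0.505917
V_srs = (1 − 242/1130)·255.8/242 = 0.830653
deff = V_st / V_srs = 0.505917/0.830653 = 0.6091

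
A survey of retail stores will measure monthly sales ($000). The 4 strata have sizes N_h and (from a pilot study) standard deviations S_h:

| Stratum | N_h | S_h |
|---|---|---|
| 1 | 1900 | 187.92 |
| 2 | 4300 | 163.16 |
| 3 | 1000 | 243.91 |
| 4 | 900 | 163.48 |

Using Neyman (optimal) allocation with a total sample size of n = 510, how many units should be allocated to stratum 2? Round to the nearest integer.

247

Neyman allocation: n_h = n · N_h S_h / Σ N_i S_i, with n = 510.
  stratum 1: N_h·S_h = 1900·187.92 = 357048.00
  stratum 2: N_h·S_h = 4300·163.16 = 701588.00
  stratum 3: N_h·S_h = 1000·243.91 = 243910.00
  stratum 4: N_h·S_h = 900·163.48 = 147132.00
Σ N_h S_h = 1449678.00
n for stratum 2 = 510·701588.00/1449678.00 = 246.820 → 247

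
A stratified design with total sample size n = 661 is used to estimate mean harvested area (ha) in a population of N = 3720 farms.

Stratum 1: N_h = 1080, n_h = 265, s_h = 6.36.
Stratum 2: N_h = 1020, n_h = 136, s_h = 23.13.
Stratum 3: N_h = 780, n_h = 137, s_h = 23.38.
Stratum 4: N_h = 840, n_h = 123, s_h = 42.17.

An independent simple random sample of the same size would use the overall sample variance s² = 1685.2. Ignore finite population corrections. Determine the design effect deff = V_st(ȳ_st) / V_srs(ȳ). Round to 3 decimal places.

V̂(ȳ_st) = Σ W_h² s_h²/n_h, with W_h = N_h/N and N = 3720:
  stratum 1: (1080/3720)²·6.36²/265 = 0.0128656
  stratum 2: (1020/3720)²·23.13²/136 = 0.295751
  stratum 3: (780/3720)²·23.38²/137 = 0.175417
  stratum 4: (840/3720)²·42.17²/123 = 0.737182
V_st = 1.22122
V_srs = s²/n = 1685.2/661 = 2.54947
deff = V_st / V_srs = 1.22122/2.54947 = 0.4790

deff ≈ 0.479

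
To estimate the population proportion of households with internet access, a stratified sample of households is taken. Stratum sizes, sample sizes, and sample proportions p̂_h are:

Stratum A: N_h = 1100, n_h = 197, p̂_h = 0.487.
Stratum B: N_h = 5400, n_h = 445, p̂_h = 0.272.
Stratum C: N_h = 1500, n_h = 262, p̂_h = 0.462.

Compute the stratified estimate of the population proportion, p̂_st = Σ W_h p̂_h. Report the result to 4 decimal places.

p̂_st ≈ 0.3372

N = 8000; stratum weights W_h = N_h/N.
p̂_st = Σ W_h p̂_h = (1100·0.487 + 5400·0.272 + 1500·0.462)/8000 = 0.33719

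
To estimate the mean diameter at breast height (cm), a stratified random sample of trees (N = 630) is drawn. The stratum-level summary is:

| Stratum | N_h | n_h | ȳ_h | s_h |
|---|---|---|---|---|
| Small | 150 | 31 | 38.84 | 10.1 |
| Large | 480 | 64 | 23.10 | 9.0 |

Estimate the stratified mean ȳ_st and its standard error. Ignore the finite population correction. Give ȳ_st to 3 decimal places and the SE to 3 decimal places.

ȳ_st = Σ W_h ȳ_h = (150·38.84 + 480·23.10)/630 = 26.84762
V̂(ȳ_st) = Σ W_h² s_h²/n_h, with W_h = N_h/N and N = 630:
  stratum Small: (150/630)²·10.1²/31 = 0.186545
  stratum Large: (480/630)²·9.0²/64 = 0.734694
V̂(ȳ_st) = 0.921238
SE(ȳ_st) = √0.921238 = 0.959812

ȳ_st ≈ 26.848, SE ≈ 0.960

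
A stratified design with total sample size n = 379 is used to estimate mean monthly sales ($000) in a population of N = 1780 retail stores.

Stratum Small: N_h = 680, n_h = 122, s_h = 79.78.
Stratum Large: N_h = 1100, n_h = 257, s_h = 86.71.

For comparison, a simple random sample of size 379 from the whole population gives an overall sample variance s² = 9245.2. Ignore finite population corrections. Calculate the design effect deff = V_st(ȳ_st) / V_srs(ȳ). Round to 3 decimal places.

V̂(ȳ_st) = Σ W_h² s_h²/n_h, with W_h = N_h/N and N = 1780:
  stratum Small: (680/1780)²·79.78²/122 = 7.61388
  stratum Large: (1100/1780)²·86.71²/257 = 11.1725
V_st = 18.7864
V_srs = s²/n = 9245.2/379 = 24.3937
deff = V_st / V_srs = 18.7864/24.3937 = 0.7701

deff ≈ 0.770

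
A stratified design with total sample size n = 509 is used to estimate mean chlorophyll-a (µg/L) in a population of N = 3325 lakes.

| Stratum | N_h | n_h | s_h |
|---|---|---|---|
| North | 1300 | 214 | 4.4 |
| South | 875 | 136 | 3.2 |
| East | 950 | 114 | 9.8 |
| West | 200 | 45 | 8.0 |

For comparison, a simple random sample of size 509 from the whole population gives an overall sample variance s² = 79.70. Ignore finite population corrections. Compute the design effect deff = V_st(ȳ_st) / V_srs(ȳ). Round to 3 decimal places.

deff ≈ 0.594

V̂(ȳ_st) = Σ W_h² s_h²/n_h, with W_h = N_h/N and N = 3325:
  stratum North: (1300/3325)²·4.4²/214 = 0.0138291
  stratum South: (875/3325)²·3.2²/136 = 0.00521427
  stratum East: (950/3325)²·9.8²/114 = 0.0687719
  stratum West: (200/3325)²·8.0²/45 = 0.0051457
V_st = 0.092961
V_srs = s²/n = 79.70/509 = 0.156582
deff = V_st / V_srs = 0.092961/0.156582 = 0.5937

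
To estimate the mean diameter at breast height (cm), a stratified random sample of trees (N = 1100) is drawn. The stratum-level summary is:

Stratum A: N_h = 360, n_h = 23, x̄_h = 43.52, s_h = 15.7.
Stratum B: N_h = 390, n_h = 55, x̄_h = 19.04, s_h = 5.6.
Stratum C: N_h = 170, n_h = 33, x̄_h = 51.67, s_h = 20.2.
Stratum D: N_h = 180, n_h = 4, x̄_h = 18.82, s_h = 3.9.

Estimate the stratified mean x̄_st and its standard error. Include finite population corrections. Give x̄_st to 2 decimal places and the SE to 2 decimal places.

x̄_st = Σ W_h x̄_h = (360·43.52 + 390·19.04 + 170·51.67 + 180·18.82)/1100 = 32.05845
V̂(x̄_st) = Σ W_h² (1 − n_h/N_h) s_h²/n_h, with W_h = N_h/N and N = 1100:
  stratum A: (360/1100)²·(1 − 23/360)·15.7²/23 = 1.07453
  stratum B: (390/1100)²·(1 − 55/390)·5.6²/55 = 0.0615655
  stratum C: (170/1100)²·(1 − 33/170)·20.2²/33 = 0.237998
  stratum D: (180/1100)²·(1 − 4/180)·3.9²/4 = 0.0995564
V̂(x̄_st) = 1.47365
SE(x̄_st) = √1.47365 = 1.21394

x̄_st ≈ 32.06, SE ≈ 1.21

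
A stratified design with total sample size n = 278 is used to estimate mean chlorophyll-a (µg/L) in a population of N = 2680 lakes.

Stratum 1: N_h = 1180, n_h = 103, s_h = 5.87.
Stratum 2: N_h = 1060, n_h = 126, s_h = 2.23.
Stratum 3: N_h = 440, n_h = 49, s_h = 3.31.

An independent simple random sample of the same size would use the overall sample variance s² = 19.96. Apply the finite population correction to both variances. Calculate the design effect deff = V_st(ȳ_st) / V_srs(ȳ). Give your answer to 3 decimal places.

V̂(ȳ_st) = Σ W_h² (1 − n_h/N_h) s_h²/n_h, with W_h = N_h/N and N = 2680:
  stratum 1: (1180/2680)²·(1 − 103/1180)·5.87²/103 = 0.0591926
  stratum 2: (1060/2680)²·(1 − 126/1060)·2.23²/126 = 0.00544029
  stratum 3: (440/2680)²·(1 − 49/440)·3.31²/49 = 0.00535574
V_st = 0.0699886
V_srs = (1 − 278/2680)·19.96/278 = 0.0643508
deff = V_st / V_srs = 0.0699886/0.0643508 = 1.0876

deff ≈ 1.088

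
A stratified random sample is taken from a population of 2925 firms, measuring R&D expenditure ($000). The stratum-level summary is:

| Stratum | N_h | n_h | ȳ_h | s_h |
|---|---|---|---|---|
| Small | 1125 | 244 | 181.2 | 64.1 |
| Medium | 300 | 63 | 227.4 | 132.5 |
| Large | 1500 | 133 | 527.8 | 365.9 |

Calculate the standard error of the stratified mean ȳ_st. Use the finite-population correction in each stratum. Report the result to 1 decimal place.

SE(ȳ_st) ≈ 15.7

V̂(ȳ_st) = Σ W_h² (1 − n_h/N_h) s_h²/n_h, with W_h = N_h/N and N = 2925:
  stratum Small: (1125/2925)²·(1 − 244/1125)·64.1²/244 = 1.95076
  stratum Medium: (300/2925)²·(1 − 63/300)·132.5²/63 = 2.31584
  stratum Large: (1500/2925)²·(1 − 133/1500)·365.9²/133 = 241.258
V̂(ȳ_st) = 245.524
SE(ȳ_st) = √245.524 = 15.6692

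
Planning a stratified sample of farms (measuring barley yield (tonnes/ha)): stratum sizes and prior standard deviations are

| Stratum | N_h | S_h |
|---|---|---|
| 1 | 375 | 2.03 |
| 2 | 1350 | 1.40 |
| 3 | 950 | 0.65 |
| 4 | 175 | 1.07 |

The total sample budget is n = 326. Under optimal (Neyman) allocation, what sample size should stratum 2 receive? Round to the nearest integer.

178

Neyman allocation: n_h = n · N_h S_h / Σ N_i S_i, with n = 326.
  stratum 1: N_h·S_h = 375·2.03 = 761.25
  stratum 2: N_h·S_h = 1350·1.40 = 1890.00
  stratum 3: N_h·S_h = 950·0.65 = 617.50
  stratum 4: N_h·S_h = 175·1.07 = 187.25
Σ N_h S_h = 3456.00
n for stratum 2 = 326·1890.00/3456.00 = 178.281 → 178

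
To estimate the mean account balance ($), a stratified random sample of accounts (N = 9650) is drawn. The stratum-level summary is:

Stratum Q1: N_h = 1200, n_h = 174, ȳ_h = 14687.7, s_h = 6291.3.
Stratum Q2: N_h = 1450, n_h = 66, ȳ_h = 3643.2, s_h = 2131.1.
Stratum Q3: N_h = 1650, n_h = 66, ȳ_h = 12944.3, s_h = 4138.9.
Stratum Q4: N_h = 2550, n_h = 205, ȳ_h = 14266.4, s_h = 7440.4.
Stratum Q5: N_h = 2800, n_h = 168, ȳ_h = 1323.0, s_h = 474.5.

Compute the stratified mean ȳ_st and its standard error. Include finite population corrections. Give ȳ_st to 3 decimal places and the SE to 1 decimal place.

ȳ_st ≈ 8740.901, SE ≈ 170.9

ȳ_st = Σ W_h ȳ_h = (1200·14687.7 + 1450·3643.2 + 1650·12944.3 + 2550·14266.4 + 2800·1323.0)/9650 = 8740.90104
V̂(ȳ_st) = Σ W_h² (1 − n_h/N_h) s_h²/n_h, with W_h = N_h/N and N = 9650:
  stratum Q1: (1200/9650)²·(1 − 174/1200)·6291.3²/174 = 3007.5
  stratum Q2: (1450/9650)²·(1 − 66/1450)·2131.1²/66 = 1482.9
  stratum Q3: (1650/9650)²·(1 − 66/1650)·4138.9²/66 = 7284.68
  stratum Q4: (2550/9650)²·(1 − 205/2550)·7440.4²/205 = 17340.7
  stratum Q5: (2800/9650)²·(1 − 168/2800)·474.5²/168 = 106.06
V̂(ȳ_st) = 29221.9
SE(ȳ_st) = √29221.9 = 170.944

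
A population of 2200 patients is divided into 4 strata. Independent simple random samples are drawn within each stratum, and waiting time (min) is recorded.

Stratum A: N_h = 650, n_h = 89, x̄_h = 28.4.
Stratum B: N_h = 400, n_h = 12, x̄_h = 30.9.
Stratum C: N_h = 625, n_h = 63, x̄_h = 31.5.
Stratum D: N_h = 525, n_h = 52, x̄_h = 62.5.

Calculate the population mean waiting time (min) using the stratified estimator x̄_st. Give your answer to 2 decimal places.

N = Σ N_h = 2200. Stratum weights W_h = N_h/N.
x̄_st = (650·28.4 + 400·30.9 + 625·31.5 + 525·62.5) / 2200 = 37.8727

x̄_st ≈ 37.87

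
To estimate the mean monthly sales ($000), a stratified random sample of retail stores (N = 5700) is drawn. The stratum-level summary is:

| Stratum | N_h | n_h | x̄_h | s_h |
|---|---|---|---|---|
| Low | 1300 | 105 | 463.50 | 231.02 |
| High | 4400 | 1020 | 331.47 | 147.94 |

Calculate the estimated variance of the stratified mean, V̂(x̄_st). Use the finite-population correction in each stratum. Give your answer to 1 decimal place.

V̂(x̄_st) = Σ W_h² (1 − n_h/N_h) s_h²/n_h, with W_h = N_h/N and N = 5700:
  stratum Low: (1300/5700)²·(1 − 105/1300)·231.02²/105 = 24.3036
  stratum High: (4400/5700)²·(1 − 1020/4400)·147.94²/1020 = 9.82179
V̂(x̄_st) = 34.1254

V̂(x̄_st) ≈ 34.1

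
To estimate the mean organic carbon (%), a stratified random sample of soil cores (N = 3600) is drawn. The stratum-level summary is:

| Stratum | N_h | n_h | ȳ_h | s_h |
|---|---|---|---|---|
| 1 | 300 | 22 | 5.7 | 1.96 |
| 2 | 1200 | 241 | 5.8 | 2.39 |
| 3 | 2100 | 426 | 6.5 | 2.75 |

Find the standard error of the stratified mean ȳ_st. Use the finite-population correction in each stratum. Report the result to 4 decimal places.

SE(ȳ_st) ≈ 0.0897

V̂(ȳ_st) = Σ W_h² (1 − n_h/N_h) s_h²/n_h, with W_h = N_h/N and N = 3600:
  stratum 1: (300/3600)²·(1 − 22/300)·1.96²/22 = 0.0011237
  stratum 2: (1200/3600)²·(1 − 241/1200)·2.39²/241 = 0.00210462
  stratum 3: (2100/3600)²·(1 − 426/2100)·2.75²/426 = 0.00481532
V̂(ȳ_st) = 0.00804364
SE(ȳ_st) = √0.00804364 = 0.0896864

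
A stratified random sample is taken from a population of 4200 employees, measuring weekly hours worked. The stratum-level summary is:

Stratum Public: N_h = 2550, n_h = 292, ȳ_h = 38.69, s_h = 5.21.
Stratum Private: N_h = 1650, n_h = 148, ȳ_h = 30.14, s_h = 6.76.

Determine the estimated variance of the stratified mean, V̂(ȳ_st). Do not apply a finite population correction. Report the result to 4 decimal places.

V̂(ȳ_st) = Σ W_h² s_h²/n_h, with W_h = N_h/N and N = 4200:
  stratum Public: (2550/4200)²·5.21²/292 = 0.0342669
  stratum Private: (1650/4200)²·6.76²/148 = 0.0476542
V̂(ȳ_st) = 0.081921

V̂(ȳ_st) ≈ 0.0819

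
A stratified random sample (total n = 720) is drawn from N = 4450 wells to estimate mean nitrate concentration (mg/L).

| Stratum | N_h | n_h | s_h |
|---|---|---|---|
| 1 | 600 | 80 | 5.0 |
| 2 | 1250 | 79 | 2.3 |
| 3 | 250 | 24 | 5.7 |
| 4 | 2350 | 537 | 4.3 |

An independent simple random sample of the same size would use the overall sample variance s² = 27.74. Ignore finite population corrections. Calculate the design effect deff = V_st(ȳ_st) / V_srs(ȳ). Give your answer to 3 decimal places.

V̂(ȳ_st) = Σ W_h² s_h²/n_h, with W_h = N_h/N and N = 4450:
  stratum 1: (600/4450)²·5.0²/80 = 0.0056811
  stratum 2: (1250/4450)²·2.3²/79 = 0.00528358
  stratum 3: (250/4450)²·5.7²/24 = 0.00427266
  stratum 4: (2350/4450)²·4.3²/537 = 0.00960237
V_st = 0.0248397
V_srs = s²/n = 27.74/720 = 0.0385278
deff = V_st / V_srs = 0.0248397/0.0385278 = 0.6447

deff ≈ 0.645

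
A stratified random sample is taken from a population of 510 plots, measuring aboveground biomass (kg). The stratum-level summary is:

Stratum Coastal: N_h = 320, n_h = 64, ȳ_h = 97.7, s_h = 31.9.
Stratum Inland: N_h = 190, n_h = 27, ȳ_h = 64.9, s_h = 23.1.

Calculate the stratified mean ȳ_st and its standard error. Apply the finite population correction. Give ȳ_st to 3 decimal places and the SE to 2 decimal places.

ȳ_st = Σ W_h ȳ_h = (320·97.7 + 190·64.9)/510 = 85.48039
V̂(ȳ_st) = Σ W_h² (1 − n_h/N_h) s_h²/n_h, with W_h = N_h/N and N = 510:
  stratum Coastal: (320/510)²·(1 − 64/320)·31.9²/64 = 5.00785
  stratum Inland: (190/510)²·(1 − 27/190)·23.1²/27 = 2.35321
V̂(ȳ_st) = 7.36106
SE(ȳ_st) = √7.36106 = 2.71313

ȳ_st ≈ 85.480, SE ≈ 2.71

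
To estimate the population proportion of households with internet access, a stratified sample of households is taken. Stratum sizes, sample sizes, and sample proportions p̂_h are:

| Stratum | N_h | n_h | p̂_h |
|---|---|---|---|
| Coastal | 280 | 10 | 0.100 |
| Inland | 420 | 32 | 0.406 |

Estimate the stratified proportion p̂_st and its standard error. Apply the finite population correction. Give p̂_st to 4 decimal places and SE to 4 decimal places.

N = 700; stratum weights W_h = N_h/N.
p̂_st = Σ W_h p̂_h = (280·0.100 + 420·0.406)/700 = 0.28360
V̂(p̂_st) = Σ W_h² (1 − n_h/N_h) p̂_h(1−p̂_h)/(n_h−1):
  stratum Coastal: (280/700)²·(1 − 10/280)·0.100·0.900/9 = 0.00154286
  stratum Inland: (420/700)²·(1 − 32/420)·0.406·0.594/31 = 0.00258723
V̂(p̂_st) = 0.00413009; SE = √V̂ = 0.0642658

p̂_st ≈ 0.2836, SE ≈ 0.0643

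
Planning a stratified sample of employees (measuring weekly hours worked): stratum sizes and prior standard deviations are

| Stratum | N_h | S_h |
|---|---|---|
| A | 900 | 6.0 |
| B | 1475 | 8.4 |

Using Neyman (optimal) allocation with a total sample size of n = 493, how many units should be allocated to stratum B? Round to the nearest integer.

Neyman allocation: n_h = n · N_h S_h / Σ N_i S_i, with n = 493.
  stratum A: N_h·S_h = 900·6.0 = 5400.00
  stratum B: N_h·S_h = 1475·8.4 = 12390.00
Σ N_h S_h = 17790.00
n for stratum B = 493·12390.00/17790.00 = 343.354 → 343

343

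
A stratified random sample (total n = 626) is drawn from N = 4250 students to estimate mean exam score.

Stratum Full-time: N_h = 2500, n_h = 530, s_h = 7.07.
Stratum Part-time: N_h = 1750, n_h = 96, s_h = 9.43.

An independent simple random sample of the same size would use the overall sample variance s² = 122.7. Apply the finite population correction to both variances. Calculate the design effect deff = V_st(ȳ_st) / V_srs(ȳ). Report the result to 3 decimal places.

V̂(ȳ_st) = Σ W_h² (1 − n_h/N_h) s_h²/n_h, with W_h = N_h/N and N = 4250:
  stratum Full-time: (2500/4250)²·(1 − 530/2500)·7.07²/530 = 0.0257153
  stratum Part-time: (1750/4250)²·(1 − 96/1750)·9.43²/96 = 0.148439
V_st = 0.174154
V_srs = (1 − 626/4250)·122.7/626 = 0.167136
deff = V_st / V_srs = 0.174154/0.167136 = 1.0420

deff ≈ 1.042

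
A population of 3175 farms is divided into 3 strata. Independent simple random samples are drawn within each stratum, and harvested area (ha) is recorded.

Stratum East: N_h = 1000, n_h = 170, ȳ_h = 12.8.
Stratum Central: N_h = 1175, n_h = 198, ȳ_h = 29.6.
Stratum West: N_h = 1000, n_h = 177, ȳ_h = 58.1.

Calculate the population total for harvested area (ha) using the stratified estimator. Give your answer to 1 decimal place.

τ̂_st = Σ N_h ȳ_h = 1000·12.8 + 1175·29.6 + 1000·58.1 = 105680.0

τ̂_st ≈ 105680.0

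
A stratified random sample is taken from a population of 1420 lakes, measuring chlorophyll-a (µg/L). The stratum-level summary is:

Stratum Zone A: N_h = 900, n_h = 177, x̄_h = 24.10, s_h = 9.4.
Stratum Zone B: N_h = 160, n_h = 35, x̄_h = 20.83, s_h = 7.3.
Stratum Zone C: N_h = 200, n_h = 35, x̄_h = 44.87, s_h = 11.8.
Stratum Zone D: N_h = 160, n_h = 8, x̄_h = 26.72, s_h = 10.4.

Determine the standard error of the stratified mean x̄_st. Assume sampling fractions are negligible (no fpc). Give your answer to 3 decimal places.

V̂(x̄_st) = Σ W_h² s_h²/n_h, with W_h = N_h/N and N = 1420:
  stratum Zone A: (900/1420)²·9.4²/177 = 0.200535
  stratum Zone B: (160/1420)²·7.3²/35 = 0.0193304
  stratum Zone C: (200/1420)²·11.8²/35 = 0.0789186
  stratum Zone D: (160/1420)²·10.4²/8 = 0.171648
V̂(x̄_st) = 0.470433
SE(x̄_st) = √0.470433 = 0.685881

SE(x̄_st) ≈ 0.686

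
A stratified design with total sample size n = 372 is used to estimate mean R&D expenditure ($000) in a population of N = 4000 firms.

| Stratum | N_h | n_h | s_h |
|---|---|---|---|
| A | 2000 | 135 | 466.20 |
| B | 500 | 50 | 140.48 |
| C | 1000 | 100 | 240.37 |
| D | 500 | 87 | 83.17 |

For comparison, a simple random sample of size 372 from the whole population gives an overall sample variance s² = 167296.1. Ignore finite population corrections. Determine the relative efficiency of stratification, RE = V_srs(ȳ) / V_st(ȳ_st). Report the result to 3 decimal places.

V̂(ȳ_st) = Σ W_h² s_h²/n_h, with W_h = N_h/N and N = 4000:
  stratum A: (2000/4000)²·466.20²/135 = 402.486
  stratum B: (500/4000)²·140.48²/50 = 6.16707
  stratum C: (1000/4000)²·240.37²/100 = 36.1111
  stratum D: (500/4000)²·83.17²/87 = 1.24232
V_st = 446.006
V_srs = s²/n = 167296.1/372 = 449.721
Relative efficiency = V_srs / V_st = 449.721/446.006 = 1.0083

RE ≈ 1.008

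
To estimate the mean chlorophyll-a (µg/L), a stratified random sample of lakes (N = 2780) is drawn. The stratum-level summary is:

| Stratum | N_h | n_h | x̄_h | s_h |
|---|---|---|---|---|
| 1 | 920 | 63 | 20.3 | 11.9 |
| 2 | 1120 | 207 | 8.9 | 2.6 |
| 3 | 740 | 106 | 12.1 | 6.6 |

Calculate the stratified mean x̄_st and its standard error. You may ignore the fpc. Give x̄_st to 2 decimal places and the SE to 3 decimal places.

x̄_st = Σ W_h x̄_h = (920·20.3 + 1120·8.9 + 740·12.1)/2780 = 13.52446
V̂(x̄_st) = Σ W_h² s_h²/n_h, with W_h = N_h/N and N = 2780:
  stratum 1: (920/2780)²·11.9²/63 = 0.246172
  stratum 2: (1120/2780)²·2.6²/207 = 0.00530057
  stratum 3: (740/2780)²·6.6²/106 = 0.0291176
V̂(x̄_st) = 0.280591
SE(x̄_st) = √0.280591 = 0.529708

x̄_st ≈ 13.52, SE ≈ 0.530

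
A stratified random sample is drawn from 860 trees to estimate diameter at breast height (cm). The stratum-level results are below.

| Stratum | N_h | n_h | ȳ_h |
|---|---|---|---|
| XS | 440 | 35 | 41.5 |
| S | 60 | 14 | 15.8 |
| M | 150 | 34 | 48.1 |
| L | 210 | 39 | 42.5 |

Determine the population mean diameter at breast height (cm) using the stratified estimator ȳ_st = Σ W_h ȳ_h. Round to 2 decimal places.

N = Σ N_h = 860. Stratum weights W_h = N_h/N.
ȳ_st = (440·41.5 + 60·15.8 + 150·48.1 + 210·42.5) / 860 = 41.1023

ȳ_st ≈ 41.10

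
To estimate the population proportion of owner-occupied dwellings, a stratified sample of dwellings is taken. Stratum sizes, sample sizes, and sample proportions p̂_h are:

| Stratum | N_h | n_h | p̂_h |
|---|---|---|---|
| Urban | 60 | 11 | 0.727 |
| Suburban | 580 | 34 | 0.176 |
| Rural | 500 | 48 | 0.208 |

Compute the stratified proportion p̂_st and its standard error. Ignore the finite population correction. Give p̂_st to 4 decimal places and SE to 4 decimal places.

N = 1140; stratum weights W_h = N_h/N.
p̂_st = Σ W_h p̂_h = (60·0.727 + 580·0.176 + 500·0.208)/1140 = 0.21904
V̂(p̂_st) = Σ W_h² p̂_h(1−p̂_h)/(n_h−1):
  stratum Urban: (60/1140)²·0.727·0.273/10 = 5.49781e-05
  stratum Suburban: (580/1140)²·0.176·0.824/33 = 0.00113755
  stratum Rural: (500/1140)²·0.208·0.792/47 = 0.00067425
V̂(p̂_st) = 0.00186678; SE = √V̂ = 0.0432063

p̂_st ≈ 0.2190, SE ≈ 0.0432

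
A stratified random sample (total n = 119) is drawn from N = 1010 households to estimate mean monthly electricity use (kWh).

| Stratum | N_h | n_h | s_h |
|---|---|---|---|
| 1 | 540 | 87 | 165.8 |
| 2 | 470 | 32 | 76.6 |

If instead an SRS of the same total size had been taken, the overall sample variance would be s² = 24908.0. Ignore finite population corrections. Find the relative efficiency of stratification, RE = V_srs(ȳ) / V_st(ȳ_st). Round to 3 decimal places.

RE ≈ 1.610

V̂(ȳ_st) = Σ W_h² s_h²/n_h, with W_h = N_h/N and N = 1010:
  stratum 1: (540/1010)²·165.8²/87 = 90.3222
  stratum 2: (470/1010)²·76.6²/32 = 39.7064
V_st = 130.029
V_srs = s²/n = 24908.0/119 = 209.311
Relative efficiency = V_srs / V_st = 209.311/130.029 = 1.6097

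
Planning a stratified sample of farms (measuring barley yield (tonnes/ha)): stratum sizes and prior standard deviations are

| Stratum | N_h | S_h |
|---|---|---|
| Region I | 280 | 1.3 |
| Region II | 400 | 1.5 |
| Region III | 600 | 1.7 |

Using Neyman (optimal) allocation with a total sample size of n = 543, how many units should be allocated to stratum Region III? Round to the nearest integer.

279

Neyman allocation: n_h = n · N_h S_h / Σ N_i S_i, with n = 543.
  stratum Region I: N_h·S_h = 280·1.3 = 364.00
  stratum Region II: N_h·S_h = 400·1.5 = 600.00
  stratum Region III: N_h·S_h = 600·1.7 = 1020.00
Σ N_h S_h = 1984.00
n for stratum Region III = 543·1020.00/1984.00 = 279.163 → 279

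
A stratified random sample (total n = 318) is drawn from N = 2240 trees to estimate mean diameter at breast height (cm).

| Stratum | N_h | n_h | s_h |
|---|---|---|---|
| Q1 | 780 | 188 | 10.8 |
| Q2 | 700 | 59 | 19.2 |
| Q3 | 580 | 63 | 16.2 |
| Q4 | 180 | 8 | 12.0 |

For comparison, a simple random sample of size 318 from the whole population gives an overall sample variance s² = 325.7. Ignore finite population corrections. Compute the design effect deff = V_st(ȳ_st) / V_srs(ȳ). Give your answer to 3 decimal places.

V̂(ȳ_st) = Σ W_h² s_h²/n_h, with W_h = N_h/N and N = 2240:
  stratum Q1: (780/2240)²·10.8²/188 = 0.0752286
  stratum Q2: (700/2240)²·19.2²/59 = 0.610169
  stratum Q3: (580/2240)²·16.2²/63 = 0.279286
  stratum Q4: (180/2240)²·12.0²/8 = 0.116231
V_st = 1.08092
V_srs = s²/n = 325.7/318 = 1.02421
deff = V_st / V_srs = 1.08092/1.02421 = 1.0554

deff ≈ 1.055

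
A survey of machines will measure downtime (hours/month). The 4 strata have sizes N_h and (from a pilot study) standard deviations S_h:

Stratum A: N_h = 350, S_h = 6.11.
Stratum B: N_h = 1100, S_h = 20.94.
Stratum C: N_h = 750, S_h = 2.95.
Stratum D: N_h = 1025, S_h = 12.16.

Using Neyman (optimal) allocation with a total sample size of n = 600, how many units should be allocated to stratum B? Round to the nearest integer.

347

Neyman allocation: n_h = n · N_h S_h / Σ N_i S_i, with n = 600.
  stratum A: N_h·S_h = 350·6.11 = 2138.50
  stratum B: N_h·S_h = 1100·20.94 = 23034.00
  stratum C: N_h·S_h = 750·2.95 = 2212.50
  stratum D: N_h·S_h = 1025·12.16 = 12464.00
Σ N_h S_h = 39849.00
n for stratum B = 600·23034.00/39849.00 = 346.819 → 347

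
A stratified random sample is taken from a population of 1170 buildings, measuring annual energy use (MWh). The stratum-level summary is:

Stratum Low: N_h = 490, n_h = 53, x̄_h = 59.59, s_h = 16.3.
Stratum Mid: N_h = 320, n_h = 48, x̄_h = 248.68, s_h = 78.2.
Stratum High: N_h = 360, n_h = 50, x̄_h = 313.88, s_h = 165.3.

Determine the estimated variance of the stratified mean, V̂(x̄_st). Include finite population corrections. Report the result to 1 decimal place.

V̂(x̄_st) ≈ 53.4

V̂(x̄_st) = Σ W_h² (1 − n_h/N_h) s_h²/n_h, with W_h = N_h/N and N = 1170:
  stratum Low: (490/1170)²·(1 − 53/490)·16.3²/53 = 0.784161
  stratum Mid: (320/1170)²·(1 − 48/320)·78.2²/48 = 8.10064
  stratum High: (360/1170)²·(1 − 50/360)·165.3²/50 = 44.5521
V̂(x̄_st) = 53.4369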